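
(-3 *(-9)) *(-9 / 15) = -81 / 5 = -16.20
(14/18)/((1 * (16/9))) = 7/16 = 0.44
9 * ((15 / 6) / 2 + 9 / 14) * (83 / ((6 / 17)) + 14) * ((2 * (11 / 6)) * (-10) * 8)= -8715850 / 7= -1245121.43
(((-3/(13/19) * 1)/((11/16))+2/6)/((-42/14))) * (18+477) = 12965/13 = 997.31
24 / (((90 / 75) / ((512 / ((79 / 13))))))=133120 / 79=1685.06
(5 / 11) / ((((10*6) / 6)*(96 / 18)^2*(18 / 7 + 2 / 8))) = 63 / 111232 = 0.00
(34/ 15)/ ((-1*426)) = -17/ 3195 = -0.01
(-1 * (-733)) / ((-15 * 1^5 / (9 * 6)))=-13194 / 5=-2638.80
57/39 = 19/13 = 1.46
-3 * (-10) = 30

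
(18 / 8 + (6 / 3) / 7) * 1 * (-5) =-355 / 28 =-12.68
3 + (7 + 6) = 16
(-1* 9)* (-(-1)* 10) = -90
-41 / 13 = -3.15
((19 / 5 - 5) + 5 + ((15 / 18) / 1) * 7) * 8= 1156 / 15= 77.07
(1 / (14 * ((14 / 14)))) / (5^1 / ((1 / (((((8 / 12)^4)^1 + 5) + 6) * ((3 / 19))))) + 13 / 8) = 2052 / 300643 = 0.01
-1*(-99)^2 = -9801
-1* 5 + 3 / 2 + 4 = 1 / 2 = 0.50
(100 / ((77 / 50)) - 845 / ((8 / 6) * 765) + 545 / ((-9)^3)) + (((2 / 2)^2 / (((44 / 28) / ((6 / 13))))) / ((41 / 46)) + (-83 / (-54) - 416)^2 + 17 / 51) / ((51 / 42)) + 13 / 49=2015579535151645 / 14241391164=141529.68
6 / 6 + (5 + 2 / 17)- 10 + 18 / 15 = -228 / 85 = -2.68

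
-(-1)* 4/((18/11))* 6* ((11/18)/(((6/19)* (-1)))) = -2299/81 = -28.38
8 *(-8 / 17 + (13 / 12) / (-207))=-40186 / 10557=-3.81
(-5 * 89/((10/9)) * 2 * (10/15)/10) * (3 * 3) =-2403/5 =-480.60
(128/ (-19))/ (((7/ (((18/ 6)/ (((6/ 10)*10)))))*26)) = -32/ 1729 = -0.02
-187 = -187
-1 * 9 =-9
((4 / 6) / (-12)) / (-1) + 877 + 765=29557 / 18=1642.06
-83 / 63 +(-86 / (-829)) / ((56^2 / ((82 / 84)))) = -215773463 / 163783872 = -1.32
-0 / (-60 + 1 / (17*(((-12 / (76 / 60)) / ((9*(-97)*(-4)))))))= 0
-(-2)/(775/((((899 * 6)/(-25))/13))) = -348/8125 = -0.04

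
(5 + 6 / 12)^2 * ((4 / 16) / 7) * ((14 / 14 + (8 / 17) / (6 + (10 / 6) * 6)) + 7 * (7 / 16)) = 19239 / 4352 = 4.42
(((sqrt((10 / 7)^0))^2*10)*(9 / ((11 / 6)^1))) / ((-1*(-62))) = 270 / 341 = 0.79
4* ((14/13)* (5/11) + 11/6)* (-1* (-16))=63776/429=148.66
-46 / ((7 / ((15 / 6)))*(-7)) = 2.35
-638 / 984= -319 / 492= -0.65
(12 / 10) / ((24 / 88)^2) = 16.13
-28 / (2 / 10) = -140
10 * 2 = 20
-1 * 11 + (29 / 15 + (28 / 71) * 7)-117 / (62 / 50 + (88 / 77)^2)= -173588329 / 3321735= -52.26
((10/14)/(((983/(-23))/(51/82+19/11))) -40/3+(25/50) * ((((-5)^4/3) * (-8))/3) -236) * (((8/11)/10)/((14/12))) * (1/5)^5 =-117786390772/11201085328125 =-0.01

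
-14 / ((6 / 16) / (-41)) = 4592 / 3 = 1530.67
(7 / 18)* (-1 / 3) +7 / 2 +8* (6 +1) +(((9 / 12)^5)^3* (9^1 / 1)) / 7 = 12051943791505 / 202937204736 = 59.39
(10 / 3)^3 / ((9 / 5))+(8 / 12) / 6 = 5027 / 243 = 20.69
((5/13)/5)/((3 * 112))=1/4368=0.00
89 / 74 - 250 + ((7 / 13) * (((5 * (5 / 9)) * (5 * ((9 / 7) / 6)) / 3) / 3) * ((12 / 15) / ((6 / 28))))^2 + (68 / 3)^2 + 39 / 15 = 109958688643 / 410259330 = 268.02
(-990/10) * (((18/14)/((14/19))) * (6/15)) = -16929/245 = -69.10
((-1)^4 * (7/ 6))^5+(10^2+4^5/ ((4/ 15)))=30654247/ 7776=3942.16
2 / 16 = 1 / 8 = 0.12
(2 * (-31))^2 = 3844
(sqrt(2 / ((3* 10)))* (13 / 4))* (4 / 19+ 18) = 2249* sqrt(15) / 570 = 15.28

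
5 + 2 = 7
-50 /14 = -25 /7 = -3.57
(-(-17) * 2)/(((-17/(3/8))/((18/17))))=-27/34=-0.79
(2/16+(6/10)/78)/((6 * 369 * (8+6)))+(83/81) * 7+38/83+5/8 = 33133013441/4013362080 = 8.26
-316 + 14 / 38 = -5997 / 19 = -315.63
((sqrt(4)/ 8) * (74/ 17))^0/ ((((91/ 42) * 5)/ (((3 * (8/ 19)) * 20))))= 576/ 247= 2.33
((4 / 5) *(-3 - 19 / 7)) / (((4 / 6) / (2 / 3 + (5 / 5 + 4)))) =-272 / 7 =-38.86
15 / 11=1.36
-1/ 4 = -0.25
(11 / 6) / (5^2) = 11 / 150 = 0.07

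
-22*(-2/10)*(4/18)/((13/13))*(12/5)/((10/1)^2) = 44/1875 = 0.02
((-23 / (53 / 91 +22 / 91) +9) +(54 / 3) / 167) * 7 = -1648192 / 12525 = -131.59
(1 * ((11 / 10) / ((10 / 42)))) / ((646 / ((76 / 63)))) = 11 / 1275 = 0.01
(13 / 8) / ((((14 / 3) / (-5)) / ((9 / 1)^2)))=-15795 / 112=-141.03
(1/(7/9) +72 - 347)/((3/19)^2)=-691676/63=-10978.98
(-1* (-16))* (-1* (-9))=144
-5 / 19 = -0.26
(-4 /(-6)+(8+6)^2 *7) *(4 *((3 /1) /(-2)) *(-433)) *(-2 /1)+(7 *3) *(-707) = -7147223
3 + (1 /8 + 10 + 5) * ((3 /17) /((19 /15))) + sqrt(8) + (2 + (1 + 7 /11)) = 11.57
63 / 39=21 / 13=1.62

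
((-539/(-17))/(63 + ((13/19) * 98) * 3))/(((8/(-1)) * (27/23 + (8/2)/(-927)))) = -945231/73686568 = -0.01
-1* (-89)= 89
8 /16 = 0.50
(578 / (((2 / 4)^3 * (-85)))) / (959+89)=-34 / 655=-0.05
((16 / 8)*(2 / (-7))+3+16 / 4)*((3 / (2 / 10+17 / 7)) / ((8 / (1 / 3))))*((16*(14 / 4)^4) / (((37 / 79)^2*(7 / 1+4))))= 3371544225 / 11083424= 304.20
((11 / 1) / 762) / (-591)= -11 / 450342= -0.00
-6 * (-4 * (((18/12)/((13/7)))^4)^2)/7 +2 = 68416563013/26103383072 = 2.62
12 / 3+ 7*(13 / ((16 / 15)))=1429 / 16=89.31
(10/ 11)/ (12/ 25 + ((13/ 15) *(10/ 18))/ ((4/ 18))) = 0.34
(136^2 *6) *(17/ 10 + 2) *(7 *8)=114971136/ 5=22994227.20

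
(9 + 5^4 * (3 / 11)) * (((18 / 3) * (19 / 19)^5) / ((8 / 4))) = 5922 / 11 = 538.36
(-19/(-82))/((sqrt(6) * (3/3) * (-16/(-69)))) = 437 * sqrt(6)/2624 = 0.41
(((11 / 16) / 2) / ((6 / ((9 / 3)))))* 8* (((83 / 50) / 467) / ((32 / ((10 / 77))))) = 83 / 4184320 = 0.00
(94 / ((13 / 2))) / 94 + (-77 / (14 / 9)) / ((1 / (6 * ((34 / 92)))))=-65545 / 598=-109.61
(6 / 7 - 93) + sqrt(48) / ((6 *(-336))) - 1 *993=-1085.15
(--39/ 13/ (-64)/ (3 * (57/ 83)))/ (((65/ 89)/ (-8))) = 7387/ 29640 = 0.25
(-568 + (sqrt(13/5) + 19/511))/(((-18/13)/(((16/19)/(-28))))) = -2515318/203889 + 26 * sqrt(65)/5985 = -12.30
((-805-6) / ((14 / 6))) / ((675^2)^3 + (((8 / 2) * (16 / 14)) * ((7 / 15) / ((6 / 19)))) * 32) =-109485 / 29794300301513739971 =-0.00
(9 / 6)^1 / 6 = 1 / 4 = 0.25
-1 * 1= -1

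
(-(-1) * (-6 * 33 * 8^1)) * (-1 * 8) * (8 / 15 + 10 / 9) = 104192 / 5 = 20838.40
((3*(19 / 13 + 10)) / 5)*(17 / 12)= 2533 / 260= 9.74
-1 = -1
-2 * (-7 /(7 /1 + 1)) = 7 /4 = 1.75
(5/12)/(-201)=-5/2412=-0.00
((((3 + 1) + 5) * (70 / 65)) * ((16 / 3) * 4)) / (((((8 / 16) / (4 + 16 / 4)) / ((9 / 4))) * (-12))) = -8064 / 13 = -620.31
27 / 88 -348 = -30597 / 88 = -347.69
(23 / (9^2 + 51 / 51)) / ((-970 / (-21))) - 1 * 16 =-1272157 / 79540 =-15.99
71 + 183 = 254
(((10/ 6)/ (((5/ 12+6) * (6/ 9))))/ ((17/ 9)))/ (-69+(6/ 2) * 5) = -5/ 1309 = -0.00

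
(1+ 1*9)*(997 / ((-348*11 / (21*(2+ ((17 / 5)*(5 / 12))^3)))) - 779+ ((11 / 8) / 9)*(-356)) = -9479848735 / 1102464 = -8598.78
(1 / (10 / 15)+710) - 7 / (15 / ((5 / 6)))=6400 / 9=711.11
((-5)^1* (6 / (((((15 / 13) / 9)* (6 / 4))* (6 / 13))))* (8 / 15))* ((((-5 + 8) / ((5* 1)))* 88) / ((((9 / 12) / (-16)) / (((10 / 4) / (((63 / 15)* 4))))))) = 1903616 / 63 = 30216.13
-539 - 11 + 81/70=-38419/70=-548.84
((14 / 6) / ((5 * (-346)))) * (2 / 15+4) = -217 / 38925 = -0.01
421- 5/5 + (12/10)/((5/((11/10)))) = 52533/125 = 420.26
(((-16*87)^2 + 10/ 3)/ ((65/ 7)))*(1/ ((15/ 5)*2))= 1565039/ 45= 34778.64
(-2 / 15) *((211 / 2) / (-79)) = 0.18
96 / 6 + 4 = 20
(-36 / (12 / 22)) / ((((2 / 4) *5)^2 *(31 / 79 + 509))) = -0.02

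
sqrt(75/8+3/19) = 3 * sqrt(6118)/76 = 3.09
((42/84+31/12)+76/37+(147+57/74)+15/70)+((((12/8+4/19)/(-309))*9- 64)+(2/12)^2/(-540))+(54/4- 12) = 892444356557/9853416720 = 90.57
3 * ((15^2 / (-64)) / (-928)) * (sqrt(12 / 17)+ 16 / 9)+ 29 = 675 * sqrt(51) / 504832+ 107723 / 3712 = 29.03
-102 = -102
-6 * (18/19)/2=-2.84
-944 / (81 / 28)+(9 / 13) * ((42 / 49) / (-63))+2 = -16734476 / 51597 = -324.33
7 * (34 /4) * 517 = 61523 /2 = 30761.50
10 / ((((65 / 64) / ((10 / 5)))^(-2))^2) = 89253125 / 134217728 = 0.66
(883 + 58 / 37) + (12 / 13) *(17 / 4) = 427364 / 481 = 888.49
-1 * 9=-9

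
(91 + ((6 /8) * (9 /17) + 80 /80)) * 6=18849 /34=554.38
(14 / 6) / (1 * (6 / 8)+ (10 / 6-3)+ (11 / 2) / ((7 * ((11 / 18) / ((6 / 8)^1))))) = 49 / 8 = 6.12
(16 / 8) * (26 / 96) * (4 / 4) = 13 / 24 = 0.54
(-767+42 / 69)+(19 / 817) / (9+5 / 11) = -78827691 / 102856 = -766.39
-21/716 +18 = 12867/716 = 17.97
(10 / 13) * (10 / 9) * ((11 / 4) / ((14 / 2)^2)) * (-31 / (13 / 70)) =-85250 / 10647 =-8.01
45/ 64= 0.70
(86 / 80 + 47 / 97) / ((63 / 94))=94799 / 40740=2.33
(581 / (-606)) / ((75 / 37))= -21497 / 45450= -0.47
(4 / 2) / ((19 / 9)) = 18 / 19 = 0.95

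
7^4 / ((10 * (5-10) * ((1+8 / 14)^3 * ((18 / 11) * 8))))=-823543 / 871200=-0.95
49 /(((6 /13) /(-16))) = -5096 /3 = -1698.67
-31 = -31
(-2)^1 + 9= 7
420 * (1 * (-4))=-1680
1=1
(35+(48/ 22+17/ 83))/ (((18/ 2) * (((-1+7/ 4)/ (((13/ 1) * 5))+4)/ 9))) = 8874840/ 952259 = 9.32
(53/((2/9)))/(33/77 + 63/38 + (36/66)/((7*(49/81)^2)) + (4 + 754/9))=15079862259/5695393657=2.65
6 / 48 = 0.12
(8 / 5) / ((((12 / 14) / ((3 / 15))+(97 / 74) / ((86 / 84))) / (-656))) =-58446976 / 309945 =-188.57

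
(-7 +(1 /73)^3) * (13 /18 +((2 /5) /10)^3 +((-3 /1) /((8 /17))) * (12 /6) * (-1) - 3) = -2673494166833 /36470343750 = -73.31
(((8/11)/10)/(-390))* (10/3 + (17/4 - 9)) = 17/64350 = 0.00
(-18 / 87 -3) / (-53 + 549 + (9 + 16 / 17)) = -527 / 83143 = -0.01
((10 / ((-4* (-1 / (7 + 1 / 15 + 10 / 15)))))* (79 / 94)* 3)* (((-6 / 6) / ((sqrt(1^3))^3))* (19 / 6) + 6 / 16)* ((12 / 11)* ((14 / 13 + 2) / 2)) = -1534970 / 6721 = -228.38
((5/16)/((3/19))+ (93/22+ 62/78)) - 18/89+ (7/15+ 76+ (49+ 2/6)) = 135007063/1018160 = 132.60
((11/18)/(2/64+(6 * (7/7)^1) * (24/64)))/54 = 88/17739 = 0.00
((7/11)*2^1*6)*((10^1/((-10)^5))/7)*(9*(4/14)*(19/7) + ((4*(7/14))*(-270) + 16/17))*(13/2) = 8642829/22907500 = 0.38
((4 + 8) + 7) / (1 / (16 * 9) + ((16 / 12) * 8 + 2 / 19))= 51984 / 29491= 1.76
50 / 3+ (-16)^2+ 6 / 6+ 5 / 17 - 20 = 12952 / 51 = 253.96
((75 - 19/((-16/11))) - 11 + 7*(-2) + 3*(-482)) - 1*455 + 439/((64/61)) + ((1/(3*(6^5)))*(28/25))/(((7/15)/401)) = -110378327/77760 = -1419.47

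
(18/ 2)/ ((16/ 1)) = 9/ 16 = 0.56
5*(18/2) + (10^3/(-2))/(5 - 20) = 235/3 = 78.33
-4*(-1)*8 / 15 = 32 / 15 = 2.13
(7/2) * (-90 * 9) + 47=-2788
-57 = -57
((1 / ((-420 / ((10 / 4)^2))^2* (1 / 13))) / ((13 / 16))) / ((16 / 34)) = 425 / 56448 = 0.01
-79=-79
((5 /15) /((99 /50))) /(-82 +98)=25 /2376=0.01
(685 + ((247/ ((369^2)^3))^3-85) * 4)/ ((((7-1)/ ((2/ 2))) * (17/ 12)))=11100017963014810534550099655114618237267153372074/ 273478703436596781286016948024563058019622547697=40.59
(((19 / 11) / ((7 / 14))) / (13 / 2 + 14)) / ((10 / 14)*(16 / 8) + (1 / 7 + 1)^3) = 13034 / 225951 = 0.06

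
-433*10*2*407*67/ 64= -59037385/ 16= -3689836.56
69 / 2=34.50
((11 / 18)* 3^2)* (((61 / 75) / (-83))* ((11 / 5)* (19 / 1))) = -140239 / 62250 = -2.25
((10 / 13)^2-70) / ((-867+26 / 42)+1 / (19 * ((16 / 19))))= 3941280 / 49193027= 0.08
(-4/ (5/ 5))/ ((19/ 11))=-44/ 19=-2.32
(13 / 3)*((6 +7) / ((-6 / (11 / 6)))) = -1859 / 108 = -17.21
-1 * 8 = -8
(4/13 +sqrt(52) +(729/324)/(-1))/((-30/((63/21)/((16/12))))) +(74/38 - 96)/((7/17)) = -63148021/276640 - 3*sqrt(13)/20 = -228.81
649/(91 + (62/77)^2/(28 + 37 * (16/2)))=311681601/43703620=7.13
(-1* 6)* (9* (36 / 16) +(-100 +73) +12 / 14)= 495 / 14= 35.36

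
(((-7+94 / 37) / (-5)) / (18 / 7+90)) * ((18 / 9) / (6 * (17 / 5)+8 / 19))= 7315 / 7904088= 0.00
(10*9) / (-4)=-45 / 2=-22.50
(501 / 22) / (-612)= -167 / 4488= -0.04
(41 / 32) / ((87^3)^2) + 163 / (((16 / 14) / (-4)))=-7916279925620263 / 13876038432288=-570.50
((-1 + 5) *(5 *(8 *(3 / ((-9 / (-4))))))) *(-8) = -5120 / 3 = -1706.67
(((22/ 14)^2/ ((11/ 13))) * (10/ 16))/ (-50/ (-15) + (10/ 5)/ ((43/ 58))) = 92235/ 304976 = 0.30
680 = 680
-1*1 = -1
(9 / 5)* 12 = 108 / 5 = 21.60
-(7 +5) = -12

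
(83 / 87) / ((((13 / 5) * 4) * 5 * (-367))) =-83 / 1660308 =-0.00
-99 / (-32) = 99 / 32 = 3.09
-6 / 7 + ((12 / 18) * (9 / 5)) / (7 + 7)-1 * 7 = -272 / 35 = -7.77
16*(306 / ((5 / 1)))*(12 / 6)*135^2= 35691840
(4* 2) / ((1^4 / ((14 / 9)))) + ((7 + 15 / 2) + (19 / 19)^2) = 503 / 18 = 27.94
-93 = -93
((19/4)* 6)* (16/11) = 456/11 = 41.45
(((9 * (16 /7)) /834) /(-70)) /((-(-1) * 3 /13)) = -52 /34055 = -0.00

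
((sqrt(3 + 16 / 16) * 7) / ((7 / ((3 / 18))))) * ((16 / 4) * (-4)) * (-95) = 1520 / 3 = 506.67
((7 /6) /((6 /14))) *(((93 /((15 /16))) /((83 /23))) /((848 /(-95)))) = -663803 /79182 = -8.38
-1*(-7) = 7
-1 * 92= -92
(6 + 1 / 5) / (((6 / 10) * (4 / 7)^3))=10633 / 192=55.38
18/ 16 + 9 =81/ 8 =10.12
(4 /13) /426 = 2 /2769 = 0.00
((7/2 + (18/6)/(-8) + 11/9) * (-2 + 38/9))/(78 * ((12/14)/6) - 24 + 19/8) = -43820/47547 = -0.92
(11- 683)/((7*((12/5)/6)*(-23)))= 240/23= 10.43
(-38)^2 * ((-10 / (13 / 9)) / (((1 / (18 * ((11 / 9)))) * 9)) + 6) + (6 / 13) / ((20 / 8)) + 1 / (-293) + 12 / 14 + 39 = -2097429528 / 133315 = -15732.88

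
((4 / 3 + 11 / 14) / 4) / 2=89 / 336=0.26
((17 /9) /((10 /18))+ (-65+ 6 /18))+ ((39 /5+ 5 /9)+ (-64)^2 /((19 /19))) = 181939 /45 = 4043.09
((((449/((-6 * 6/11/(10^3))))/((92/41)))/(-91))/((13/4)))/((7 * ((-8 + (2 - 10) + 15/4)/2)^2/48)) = 51839744000/1371904989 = 37.79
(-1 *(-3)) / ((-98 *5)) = -3 / 490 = -0.01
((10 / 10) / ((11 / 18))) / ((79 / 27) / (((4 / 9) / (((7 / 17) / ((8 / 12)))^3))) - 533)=-2829888 / 919074805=-0.00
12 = 12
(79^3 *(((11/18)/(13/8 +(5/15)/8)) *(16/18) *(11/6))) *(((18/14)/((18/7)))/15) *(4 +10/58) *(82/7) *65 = 7695010542934/246645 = 31198729.12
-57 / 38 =-3 / 2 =-1.50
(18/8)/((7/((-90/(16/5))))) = -2025/224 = -9.04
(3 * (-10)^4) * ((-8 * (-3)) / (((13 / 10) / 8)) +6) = 59940000 / 13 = 4610769.23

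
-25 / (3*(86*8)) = -0.01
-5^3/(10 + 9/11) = -1375/119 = -11.55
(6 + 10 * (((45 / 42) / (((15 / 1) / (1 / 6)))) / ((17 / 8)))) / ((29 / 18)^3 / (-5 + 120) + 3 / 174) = 14016764880 / 124071899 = 112.97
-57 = -57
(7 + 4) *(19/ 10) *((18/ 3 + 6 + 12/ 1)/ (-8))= -627/ 10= -62.70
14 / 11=1.27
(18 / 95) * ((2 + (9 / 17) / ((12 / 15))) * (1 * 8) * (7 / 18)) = 2534 / 1615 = 1.57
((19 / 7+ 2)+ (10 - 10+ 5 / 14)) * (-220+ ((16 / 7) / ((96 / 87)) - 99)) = -315027 / 196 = -1607.28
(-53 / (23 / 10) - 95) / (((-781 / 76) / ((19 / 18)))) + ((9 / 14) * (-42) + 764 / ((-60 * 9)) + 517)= 1214224967 / 2425005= 500.71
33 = 33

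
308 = 308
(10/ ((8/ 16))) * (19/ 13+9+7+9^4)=1710400/ 13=131569.23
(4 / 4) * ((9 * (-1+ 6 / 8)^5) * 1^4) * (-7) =0.06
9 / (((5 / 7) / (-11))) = -693 / 5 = -138.60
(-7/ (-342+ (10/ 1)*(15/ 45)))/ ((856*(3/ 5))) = 35/ 869696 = 0.00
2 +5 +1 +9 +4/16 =69/4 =17.25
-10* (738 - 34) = -7040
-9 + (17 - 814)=-806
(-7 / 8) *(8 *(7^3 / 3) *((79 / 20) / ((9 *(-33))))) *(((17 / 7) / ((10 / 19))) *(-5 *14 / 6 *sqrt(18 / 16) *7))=-428864219 *sqrt(2) / 142560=-4254.39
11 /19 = 0.58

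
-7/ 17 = -0.41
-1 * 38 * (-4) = 152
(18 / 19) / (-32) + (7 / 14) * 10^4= 1519991 / 304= 4999.97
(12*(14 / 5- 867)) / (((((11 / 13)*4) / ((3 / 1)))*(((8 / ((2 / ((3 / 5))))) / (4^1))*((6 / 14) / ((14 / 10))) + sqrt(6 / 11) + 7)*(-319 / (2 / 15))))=9111648 / 16856725- 13952211*sqrt(66) / 2039663725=0.48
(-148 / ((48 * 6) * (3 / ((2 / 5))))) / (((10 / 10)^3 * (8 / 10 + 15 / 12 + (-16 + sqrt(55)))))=740 * sqrt(55) / 1507707 + 1147 / 167523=0.01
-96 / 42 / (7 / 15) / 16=-15 / 49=-0.31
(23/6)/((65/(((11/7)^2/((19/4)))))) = 5566/181545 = 0.03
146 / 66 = 73 / 33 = 2.21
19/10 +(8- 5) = 49/10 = 4.90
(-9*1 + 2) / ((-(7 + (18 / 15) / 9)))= 105 / 107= 0.98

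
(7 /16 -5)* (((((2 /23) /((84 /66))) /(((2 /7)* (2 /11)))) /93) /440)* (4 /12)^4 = -803 /443543040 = -0.00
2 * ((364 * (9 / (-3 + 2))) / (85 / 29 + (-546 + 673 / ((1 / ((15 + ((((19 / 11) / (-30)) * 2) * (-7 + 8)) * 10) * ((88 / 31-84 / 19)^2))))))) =-310755179592 / 1081027196357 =-0.29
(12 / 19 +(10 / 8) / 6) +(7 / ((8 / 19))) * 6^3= 1637879 / 456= 3591.84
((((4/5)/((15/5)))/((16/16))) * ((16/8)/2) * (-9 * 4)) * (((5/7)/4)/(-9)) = 4/21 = 0.19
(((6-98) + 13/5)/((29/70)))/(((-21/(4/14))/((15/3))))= 2980/203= 14.68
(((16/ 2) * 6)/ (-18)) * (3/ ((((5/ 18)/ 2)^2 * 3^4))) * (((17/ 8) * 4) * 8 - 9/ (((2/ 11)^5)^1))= 5789132/ 25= 231565.28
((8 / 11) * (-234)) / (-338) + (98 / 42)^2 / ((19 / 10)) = 82382 / 24453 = 3.37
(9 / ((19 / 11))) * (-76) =-396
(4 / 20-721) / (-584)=901 / 730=1.23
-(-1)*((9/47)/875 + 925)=38040634/41125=925.00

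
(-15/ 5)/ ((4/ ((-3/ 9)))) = 1/ 4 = 0.25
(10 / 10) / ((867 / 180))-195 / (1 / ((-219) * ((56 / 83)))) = 691142700 / 23987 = 28813.22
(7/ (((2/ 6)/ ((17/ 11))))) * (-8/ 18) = -476/ 33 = -14.42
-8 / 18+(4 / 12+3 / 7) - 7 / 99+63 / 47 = 5744 / 3619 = 1.59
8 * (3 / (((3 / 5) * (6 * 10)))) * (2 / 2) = 2 / 3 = 0.67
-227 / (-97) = 227 / 97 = 2.34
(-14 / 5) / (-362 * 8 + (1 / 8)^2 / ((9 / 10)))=576 / 595745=0.00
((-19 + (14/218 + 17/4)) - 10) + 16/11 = -23.23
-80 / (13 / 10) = -800 / 13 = -61.54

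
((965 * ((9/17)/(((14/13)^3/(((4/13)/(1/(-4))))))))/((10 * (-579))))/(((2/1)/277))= 140439/11662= 12.04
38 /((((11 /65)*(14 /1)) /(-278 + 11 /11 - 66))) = -60515 /11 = -5501.36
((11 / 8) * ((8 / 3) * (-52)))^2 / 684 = 81796 / 1539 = 53.15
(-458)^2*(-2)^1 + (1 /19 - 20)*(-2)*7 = -7965726 /19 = -419248.74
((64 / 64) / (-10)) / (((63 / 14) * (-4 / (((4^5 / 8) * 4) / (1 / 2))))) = 256 / 45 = 5.69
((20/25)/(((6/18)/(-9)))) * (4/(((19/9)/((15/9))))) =-1296/19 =-68.21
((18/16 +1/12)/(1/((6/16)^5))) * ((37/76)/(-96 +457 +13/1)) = 86913/7451181056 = 0.00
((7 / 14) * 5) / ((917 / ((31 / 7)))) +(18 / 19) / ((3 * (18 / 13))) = 175729 / 731766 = 0.24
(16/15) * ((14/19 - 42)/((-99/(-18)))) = -25088/3135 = -8.00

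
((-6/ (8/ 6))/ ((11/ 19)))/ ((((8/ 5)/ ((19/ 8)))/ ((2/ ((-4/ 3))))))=48735/ 2816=17.31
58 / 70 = 29 / 35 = 0.83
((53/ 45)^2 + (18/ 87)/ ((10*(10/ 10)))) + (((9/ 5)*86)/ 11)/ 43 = 1120846/ 645975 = 1.74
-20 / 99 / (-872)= 0.00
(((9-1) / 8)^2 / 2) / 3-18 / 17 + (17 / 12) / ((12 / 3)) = -439 / 816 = -0.54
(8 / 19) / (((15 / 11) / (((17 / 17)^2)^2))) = 88 / 285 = 0.31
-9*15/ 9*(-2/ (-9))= -10/ 3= -3.33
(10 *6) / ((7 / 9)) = 540 / 7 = 77.14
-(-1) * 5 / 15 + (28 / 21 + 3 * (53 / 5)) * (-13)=-2152 / 5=-430.40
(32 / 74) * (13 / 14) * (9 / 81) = 104 / 2331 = 0.04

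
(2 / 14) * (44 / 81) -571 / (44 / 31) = -10034531 / 24948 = -402.22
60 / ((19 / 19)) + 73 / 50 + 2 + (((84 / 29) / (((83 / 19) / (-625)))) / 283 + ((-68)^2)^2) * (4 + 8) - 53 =256576504.89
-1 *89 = -89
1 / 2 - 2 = -3 / 2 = -1.50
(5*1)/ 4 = 5/ 4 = 1.25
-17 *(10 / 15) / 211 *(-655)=22270 / 633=35.18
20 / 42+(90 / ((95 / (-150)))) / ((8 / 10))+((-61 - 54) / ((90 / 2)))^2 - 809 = -10553495 / 10773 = -979.62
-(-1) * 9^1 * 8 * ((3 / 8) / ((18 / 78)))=117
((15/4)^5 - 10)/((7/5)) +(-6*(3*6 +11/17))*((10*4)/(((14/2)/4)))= -2034.76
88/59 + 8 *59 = 27936/59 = 473.49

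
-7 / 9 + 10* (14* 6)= 7553 / 9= 839.22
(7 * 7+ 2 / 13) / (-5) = -639 / 65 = -9.83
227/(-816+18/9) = -227/814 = -0.28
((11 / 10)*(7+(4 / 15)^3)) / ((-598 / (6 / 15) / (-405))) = 781737 / 373750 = 2.09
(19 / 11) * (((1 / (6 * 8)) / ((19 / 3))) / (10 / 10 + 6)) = 1 / 1232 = 0.00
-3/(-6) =1/2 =0.50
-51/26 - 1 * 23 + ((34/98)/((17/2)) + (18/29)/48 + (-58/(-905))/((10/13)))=-16600688257/668722600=-24.82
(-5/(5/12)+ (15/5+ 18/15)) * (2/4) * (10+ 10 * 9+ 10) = -429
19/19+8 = 9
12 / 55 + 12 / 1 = 672 / 55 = 12.22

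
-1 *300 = -300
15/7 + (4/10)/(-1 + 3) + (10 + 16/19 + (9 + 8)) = 20073/665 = 30.18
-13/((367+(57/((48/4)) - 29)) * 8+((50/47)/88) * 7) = -26884/5670631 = -0.00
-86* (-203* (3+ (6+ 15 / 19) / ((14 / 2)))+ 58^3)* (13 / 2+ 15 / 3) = -3651206024 / 19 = -192168738.11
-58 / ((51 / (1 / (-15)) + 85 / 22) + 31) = 1276 / 16063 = 0.08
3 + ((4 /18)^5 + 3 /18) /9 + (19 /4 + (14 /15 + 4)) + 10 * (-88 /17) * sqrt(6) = 135006337 /10628820 - 880 * sqrt(6) /17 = -114.10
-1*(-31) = 31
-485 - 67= -552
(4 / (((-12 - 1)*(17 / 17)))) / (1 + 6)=-4 / 91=-0.04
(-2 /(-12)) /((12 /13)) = 13 /72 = 0.18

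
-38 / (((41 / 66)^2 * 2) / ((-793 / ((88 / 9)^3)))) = 98854587 / 2366848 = 41.77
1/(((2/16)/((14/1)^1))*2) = 56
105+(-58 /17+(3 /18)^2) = 62189 /612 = 101.62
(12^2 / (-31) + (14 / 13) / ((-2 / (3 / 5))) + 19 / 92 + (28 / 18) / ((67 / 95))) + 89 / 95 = -3439092947 / 2123898660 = -1.62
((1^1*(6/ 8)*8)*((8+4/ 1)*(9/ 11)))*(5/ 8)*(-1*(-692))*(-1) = -280260/ 11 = -25478.18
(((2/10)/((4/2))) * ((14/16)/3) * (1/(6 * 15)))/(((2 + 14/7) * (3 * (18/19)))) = 133/4665600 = 0.00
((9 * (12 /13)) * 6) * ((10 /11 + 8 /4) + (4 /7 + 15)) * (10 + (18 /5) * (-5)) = -7376832 /1001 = -7369.46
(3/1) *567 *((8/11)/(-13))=-13608/143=-95.16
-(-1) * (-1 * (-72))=72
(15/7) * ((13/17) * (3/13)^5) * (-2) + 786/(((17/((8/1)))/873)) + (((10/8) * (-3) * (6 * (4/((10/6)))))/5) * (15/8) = 4389660959553/13595036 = 322887.04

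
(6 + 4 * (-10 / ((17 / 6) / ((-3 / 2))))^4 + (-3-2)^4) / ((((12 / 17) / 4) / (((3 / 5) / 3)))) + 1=315215446 / 73695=4277.30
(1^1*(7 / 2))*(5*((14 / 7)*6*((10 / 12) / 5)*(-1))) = -35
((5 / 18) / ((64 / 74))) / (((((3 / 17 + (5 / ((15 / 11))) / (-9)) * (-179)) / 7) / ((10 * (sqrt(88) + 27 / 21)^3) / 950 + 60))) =8595285 * sqrt(22) / 80753344 + 3910341411 / 1130546816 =3.96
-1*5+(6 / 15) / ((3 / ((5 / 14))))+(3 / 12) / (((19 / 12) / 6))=-1598 / 399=-4.01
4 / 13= 0.31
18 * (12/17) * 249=53784/17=3163.76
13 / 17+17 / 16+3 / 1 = 1313 / 272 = 4.83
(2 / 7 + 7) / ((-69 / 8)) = -136 / 161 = -0.84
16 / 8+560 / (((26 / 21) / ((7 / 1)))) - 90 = 3078.15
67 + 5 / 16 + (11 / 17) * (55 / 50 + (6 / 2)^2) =73.85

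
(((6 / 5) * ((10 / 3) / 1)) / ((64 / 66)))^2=1089 / 64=17.02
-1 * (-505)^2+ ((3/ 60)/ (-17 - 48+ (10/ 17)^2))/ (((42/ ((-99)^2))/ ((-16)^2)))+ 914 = -166212454441/ 653975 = -254157.20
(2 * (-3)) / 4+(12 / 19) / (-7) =-1.59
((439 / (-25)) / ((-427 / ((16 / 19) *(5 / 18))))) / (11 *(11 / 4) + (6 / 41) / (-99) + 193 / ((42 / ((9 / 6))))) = 791956 / 3057725955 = 0.00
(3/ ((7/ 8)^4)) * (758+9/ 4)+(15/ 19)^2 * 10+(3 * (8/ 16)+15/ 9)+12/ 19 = 20286834559/ 5200566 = 3900.89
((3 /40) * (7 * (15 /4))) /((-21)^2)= 1 /224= 0.00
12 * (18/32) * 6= 81/2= 40.50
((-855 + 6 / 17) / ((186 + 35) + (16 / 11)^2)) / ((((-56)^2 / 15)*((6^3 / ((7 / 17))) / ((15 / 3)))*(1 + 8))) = -0.00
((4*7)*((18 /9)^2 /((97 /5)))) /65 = 112 /1261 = 0.09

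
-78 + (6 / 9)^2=-698 / 9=-77.56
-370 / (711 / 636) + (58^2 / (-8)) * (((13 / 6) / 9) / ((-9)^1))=-24550853 / 76788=-319.72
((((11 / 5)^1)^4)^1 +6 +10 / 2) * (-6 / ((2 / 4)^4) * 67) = -138390912 / 625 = -221425.46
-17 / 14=-1.21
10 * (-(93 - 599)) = 5060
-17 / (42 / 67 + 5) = -1139 / 377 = -3.02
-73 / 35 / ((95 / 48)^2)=-168192 / 315875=-0.53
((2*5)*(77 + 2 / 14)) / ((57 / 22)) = 39600 / 133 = 297.74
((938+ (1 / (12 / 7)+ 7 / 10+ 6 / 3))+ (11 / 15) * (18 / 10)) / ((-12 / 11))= -3110591 / 3600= -864.05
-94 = -94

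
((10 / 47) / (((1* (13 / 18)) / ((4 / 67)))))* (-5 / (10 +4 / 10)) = -4500 / 532181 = -0.01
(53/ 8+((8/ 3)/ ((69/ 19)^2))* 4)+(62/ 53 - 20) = -69016477/ 6055992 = -11.40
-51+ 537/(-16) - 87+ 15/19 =-51915/304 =-170.77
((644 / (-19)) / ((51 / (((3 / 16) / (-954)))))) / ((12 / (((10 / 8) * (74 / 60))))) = 5957 / 354979584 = 0.00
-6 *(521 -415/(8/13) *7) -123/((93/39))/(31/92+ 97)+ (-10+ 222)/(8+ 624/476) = 2585774707337/102528780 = 25219.99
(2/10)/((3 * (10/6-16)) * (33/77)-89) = -7/3760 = -0.00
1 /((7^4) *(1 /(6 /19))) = 6 /45619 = 0.00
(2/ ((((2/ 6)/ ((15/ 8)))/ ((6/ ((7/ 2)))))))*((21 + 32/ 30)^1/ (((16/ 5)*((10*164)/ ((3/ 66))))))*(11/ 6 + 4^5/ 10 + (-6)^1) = 418053/ 1154560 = 0.36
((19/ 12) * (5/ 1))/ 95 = 1/ 12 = 0.08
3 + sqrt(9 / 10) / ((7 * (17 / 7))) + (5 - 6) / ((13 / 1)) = 3 * sqrt(10) / 170 + 38 / 13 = 2.98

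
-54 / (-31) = 54 / 31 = 1.74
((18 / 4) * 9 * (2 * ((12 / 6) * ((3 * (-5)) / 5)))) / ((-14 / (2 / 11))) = 486 / 77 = 6.31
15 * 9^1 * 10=1350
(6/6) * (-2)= -2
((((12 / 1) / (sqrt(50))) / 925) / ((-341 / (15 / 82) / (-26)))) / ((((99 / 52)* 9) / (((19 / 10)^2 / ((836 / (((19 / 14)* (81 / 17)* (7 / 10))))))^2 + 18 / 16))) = 47294143677521* sqrt(2) / 39796589344600000000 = 0.00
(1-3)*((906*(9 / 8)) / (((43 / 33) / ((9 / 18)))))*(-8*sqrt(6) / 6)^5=5102592*sqrt(6) / 43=290668.53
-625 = -625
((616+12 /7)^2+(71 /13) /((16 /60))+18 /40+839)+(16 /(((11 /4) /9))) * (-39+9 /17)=453148223013 /1191190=380416.41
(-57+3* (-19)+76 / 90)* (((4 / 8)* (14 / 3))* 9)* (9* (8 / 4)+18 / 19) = -45024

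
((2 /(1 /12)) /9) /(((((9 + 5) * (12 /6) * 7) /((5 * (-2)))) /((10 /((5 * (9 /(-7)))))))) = 40 /189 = 0.21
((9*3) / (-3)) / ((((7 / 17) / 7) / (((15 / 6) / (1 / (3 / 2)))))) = -2295 / 4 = -573.75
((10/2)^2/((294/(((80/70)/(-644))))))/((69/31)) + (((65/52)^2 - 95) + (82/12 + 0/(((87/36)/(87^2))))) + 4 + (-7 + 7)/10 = -15108196855/182898576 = -82.60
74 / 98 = 37 / 49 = 0.76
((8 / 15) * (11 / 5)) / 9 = 0.13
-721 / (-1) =721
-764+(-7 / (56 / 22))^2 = -12103 / 16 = -756.44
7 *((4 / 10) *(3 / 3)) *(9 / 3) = 42 / 5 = 8.40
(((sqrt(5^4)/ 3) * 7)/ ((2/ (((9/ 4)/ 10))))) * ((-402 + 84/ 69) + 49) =-2308.57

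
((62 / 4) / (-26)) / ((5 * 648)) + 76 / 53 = 12802837 / 8929440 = 1.43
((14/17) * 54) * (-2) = -1512/17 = -88.94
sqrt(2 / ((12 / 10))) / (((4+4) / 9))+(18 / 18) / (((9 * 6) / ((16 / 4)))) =2 / 27+3 * sqrt(15) / 8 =1.53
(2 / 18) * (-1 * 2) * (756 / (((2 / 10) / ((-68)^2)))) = -3884160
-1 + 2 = 1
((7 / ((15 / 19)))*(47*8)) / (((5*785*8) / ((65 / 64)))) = 81263 / 753600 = 0.11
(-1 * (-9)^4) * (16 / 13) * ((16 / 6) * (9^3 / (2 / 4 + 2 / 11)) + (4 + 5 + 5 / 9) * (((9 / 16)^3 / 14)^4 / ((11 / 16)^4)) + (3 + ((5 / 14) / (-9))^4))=-113093382456900322673255263 / 4906887747123281920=-23047884.58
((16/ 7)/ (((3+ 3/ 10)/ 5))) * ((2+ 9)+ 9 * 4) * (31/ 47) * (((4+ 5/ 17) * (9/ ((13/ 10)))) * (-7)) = -54312000/ 2431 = -22341.42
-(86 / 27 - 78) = 2020 / 27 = 74.81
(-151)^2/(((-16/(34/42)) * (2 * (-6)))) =387617/4032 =96.14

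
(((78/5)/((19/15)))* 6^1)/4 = 351/19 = 18.47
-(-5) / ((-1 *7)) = -5 / 7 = -0.71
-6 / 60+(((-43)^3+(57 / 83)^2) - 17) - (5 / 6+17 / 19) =-156137301464 / 1963365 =-79525.36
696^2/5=484416/5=96883.20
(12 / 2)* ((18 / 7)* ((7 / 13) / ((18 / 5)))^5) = 7503125 / 6496142328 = 0.00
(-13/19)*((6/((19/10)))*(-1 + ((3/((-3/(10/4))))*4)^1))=8580/361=23.77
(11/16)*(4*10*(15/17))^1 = 825/34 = 24.26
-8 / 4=-2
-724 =-724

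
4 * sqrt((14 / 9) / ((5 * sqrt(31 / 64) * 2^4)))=4 * 31^(3 / 4) * sqrt(35) / 465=0.67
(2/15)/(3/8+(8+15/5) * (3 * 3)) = 16/11925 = 0.00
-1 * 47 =-47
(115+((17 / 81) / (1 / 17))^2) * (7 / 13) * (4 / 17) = 23465008 / 1449981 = 16.18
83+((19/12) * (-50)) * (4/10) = 154/3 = 51.33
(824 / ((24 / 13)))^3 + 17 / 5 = 12003606554 / 135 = 88915604.10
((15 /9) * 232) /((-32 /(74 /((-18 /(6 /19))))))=15.69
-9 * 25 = -225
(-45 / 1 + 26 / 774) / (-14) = 1243 / 387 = 3.21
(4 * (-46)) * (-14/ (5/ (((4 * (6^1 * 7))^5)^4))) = 826288090500170529916986903609957958903268376576/ 5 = 165257618100034105983397400000000000000000000000.00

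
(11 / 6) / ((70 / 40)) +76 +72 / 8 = 1807 / 21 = 86.05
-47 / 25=-1.88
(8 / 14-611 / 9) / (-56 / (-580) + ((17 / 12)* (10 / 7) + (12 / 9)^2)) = -1229890 / 71219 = -17.27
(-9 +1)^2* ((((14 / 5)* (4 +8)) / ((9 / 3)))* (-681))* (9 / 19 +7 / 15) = -218036224 / 475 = -459023.63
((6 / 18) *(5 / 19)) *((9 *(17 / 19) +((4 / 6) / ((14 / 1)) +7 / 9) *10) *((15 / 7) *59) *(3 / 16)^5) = 777344175 / 18548260864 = 0.04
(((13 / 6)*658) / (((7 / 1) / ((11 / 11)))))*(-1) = -203.67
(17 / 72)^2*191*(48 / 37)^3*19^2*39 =16579130048 / 50653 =327307.96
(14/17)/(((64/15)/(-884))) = -1365/8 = -170.62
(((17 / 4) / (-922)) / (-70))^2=289 / 66646585600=0.00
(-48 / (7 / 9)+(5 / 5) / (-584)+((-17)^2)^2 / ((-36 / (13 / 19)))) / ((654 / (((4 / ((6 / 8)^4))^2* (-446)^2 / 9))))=-15028116019158450176 / 1687241738763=-8906913.38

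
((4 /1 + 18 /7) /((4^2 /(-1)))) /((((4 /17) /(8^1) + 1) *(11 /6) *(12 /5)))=-0.09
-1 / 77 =-0.01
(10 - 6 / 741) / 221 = 2468 / 54587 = 0.05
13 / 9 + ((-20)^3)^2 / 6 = 96000013 / 9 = 10666668.11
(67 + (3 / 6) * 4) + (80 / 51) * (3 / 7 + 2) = 1529 / 21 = 72.81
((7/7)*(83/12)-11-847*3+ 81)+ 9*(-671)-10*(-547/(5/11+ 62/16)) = -3677753/508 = -7239.67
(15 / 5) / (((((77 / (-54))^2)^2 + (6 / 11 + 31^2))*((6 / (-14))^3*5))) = -509238576 / 64516790545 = -0.01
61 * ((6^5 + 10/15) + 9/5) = 7117297/15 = 474486.47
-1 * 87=-87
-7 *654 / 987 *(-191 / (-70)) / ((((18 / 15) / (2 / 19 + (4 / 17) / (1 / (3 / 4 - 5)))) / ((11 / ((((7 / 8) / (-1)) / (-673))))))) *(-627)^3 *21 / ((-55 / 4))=49441638512688048 / 1645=30055707302545.93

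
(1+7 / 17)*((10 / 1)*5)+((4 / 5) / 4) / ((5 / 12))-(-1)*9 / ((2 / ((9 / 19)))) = 1182177 / 16150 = 73.20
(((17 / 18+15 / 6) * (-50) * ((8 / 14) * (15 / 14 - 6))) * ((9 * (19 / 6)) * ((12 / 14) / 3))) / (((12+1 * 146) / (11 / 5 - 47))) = -1119.88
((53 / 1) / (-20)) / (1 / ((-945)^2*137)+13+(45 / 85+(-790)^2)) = -22046465385 / 5192263140561068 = -0.00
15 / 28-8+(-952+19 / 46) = -617629 / 644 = -959.05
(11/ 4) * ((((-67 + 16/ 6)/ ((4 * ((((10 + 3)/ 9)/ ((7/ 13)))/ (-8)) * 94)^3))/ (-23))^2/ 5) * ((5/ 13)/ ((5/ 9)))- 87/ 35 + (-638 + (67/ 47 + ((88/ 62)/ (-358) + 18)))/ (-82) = 278230934203907528612364777313073107/ 55008907130886401328395909756859980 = 5.06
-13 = -13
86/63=1.37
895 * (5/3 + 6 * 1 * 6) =101135/3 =33711.67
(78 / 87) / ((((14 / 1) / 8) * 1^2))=104 / 203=0.51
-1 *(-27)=27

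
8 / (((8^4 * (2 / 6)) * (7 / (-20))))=-0.02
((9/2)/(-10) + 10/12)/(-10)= -0.04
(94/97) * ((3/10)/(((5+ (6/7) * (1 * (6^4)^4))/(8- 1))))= 6909/8209429830713935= 0.00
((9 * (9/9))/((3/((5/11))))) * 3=45/11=4.09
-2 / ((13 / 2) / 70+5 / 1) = -0.39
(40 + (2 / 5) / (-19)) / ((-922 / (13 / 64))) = -24687 / 2802880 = -0.01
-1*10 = -10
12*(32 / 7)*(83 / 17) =31872 / 119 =267.83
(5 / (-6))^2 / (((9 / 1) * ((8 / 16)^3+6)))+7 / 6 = 9361 / 7938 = 1.18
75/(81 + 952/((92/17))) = 1725/5909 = 0.29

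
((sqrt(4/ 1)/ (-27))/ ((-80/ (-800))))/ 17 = -0.04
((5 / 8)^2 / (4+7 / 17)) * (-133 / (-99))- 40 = -758059 / 19008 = -39.88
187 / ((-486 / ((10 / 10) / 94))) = -187 / 45684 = -0.00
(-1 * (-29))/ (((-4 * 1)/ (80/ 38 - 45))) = 23635/ 76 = 310.99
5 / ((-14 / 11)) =-55 / 14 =-3.93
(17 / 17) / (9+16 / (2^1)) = 1 / 17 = 0.06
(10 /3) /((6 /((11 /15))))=11 /27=0.41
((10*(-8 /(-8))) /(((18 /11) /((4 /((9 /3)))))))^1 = 220 /27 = 8.15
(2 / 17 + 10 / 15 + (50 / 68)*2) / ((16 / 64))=460 / 51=9.02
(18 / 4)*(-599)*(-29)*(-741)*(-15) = 1737707985 / 2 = 868853992.50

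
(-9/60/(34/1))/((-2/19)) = 57/1360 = 0.04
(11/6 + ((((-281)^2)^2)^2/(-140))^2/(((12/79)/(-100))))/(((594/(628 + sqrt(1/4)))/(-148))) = 616911267003906057955845365148411892326511187/77616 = 7948248647236472608171580000000000000000.00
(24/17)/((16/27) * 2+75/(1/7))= 648/241519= 0.00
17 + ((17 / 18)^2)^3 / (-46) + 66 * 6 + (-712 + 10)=-289.02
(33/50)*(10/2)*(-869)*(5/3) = -9559/2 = -4779.50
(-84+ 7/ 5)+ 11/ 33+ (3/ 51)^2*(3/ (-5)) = -71327/ 867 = -82.27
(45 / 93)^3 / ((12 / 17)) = 19125 / 119164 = 0.16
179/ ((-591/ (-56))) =10024/ 591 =16.96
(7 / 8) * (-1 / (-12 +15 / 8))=7 / 81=0.09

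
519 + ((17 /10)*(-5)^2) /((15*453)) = 1410659 /2718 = 519.01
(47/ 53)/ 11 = 47/ 583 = 0.08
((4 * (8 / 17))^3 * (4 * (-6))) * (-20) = 15728640 / 4913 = 3201.43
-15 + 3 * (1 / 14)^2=-2937 / 196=-14.98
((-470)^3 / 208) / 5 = -2595575 / 26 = -99829.81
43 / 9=4.78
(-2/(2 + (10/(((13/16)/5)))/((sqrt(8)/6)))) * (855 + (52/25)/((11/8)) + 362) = -18.39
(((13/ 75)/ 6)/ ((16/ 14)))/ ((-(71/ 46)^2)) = -48139/ 4536900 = -0.01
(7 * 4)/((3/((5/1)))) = 140/3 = 46.67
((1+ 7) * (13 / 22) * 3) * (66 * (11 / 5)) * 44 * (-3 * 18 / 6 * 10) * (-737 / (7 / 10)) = 60098163840 / 7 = 8585451977.14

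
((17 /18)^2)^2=83521 /104976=0.80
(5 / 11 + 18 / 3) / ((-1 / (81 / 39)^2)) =-51759 / 1859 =-27.84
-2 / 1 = -2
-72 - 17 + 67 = -22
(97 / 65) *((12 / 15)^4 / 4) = 6208 / 40625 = 0.15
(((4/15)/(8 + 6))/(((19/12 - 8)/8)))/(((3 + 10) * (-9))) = 0.00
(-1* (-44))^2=1936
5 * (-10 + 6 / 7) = -320 / 7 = -45.71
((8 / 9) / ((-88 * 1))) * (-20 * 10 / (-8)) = -25 / 99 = -0.25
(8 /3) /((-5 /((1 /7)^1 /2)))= -4 /105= -0.04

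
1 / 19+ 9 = 172 / 19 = 9.05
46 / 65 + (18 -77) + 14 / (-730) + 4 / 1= -257708 / 4745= -54.31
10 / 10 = 1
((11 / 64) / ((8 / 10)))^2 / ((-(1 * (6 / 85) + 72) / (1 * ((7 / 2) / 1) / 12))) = -1799875 / 9635364864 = -0.00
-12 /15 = -4 /5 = -0.80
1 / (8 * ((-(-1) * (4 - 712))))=-1 / 5664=-0.00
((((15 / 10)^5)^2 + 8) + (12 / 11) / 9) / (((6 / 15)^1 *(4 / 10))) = 55576225 / 135168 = 411.16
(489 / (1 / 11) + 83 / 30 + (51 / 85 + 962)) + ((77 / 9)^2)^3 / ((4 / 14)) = 3664249934386 / 2657205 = 1378986.54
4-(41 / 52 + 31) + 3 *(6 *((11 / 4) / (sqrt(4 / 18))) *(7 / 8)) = -1445 / 52 + 2079 *sqrt(2) / 32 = 64.09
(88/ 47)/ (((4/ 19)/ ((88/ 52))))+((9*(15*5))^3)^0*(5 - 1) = 11640/ 611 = 19.05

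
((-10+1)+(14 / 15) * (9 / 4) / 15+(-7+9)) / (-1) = 6.86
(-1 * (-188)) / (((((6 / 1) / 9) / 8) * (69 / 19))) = 14288 / 23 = 621.22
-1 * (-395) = 395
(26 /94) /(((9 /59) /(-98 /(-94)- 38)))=-148031 /2209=-67.01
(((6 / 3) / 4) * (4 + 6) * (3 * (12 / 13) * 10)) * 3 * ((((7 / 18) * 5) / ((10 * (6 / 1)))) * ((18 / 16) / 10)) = 315 / 208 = 1.51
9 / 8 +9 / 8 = 9 / 4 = 2.25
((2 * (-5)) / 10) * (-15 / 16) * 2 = 15 / 8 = 1.88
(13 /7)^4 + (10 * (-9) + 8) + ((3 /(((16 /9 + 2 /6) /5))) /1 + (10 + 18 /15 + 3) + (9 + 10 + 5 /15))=-20163103 /684285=-29.47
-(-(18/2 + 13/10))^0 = -1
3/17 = 0.18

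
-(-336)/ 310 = 168/ 155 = 1.08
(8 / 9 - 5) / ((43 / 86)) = -74 / 9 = -8.22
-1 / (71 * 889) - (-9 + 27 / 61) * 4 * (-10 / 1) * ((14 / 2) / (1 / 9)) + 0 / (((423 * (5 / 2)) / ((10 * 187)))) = -83029257421 / 3850259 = -21564.59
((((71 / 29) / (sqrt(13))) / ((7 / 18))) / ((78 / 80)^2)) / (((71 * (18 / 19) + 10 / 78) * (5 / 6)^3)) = 111891456 * sqrt(13) / 8565943295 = 0.05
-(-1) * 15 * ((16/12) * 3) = 60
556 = 556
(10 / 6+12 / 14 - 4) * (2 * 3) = -8.86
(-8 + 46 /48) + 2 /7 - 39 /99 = -13213 /1848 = -7.15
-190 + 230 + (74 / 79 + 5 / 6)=19799 / 474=41.77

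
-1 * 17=-17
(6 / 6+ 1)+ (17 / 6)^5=1435409 / 7776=184.59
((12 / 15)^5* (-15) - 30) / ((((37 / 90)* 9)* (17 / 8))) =-4.44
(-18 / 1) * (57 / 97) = -1026 / 97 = -10.58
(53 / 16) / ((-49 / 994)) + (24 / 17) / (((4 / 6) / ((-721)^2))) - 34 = 1047903117 / 952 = 1100738.57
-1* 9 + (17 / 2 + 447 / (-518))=-353 / 259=-1.36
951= 951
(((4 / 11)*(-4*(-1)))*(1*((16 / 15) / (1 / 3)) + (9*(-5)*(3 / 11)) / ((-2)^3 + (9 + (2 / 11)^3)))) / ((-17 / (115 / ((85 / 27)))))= 598653936 / 21283405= 28.13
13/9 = 1.44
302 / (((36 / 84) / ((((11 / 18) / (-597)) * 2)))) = -23254 / 16119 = -1.44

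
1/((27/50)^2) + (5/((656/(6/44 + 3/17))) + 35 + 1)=7052594401/178855776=39.43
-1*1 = -1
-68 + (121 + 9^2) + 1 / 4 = 537 / 4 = 134.25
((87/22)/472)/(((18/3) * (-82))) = -29/1702976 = -0.00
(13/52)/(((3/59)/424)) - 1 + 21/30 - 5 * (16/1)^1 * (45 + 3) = -1755.63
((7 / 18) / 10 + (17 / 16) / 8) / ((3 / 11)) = 10879 / 17280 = 0.63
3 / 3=1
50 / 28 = 25 / 14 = 1.79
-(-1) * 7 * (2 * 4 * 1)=56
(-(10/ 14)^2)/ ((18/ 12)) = -50/ 147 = -0.34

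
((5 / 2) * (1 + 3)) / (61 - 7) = 5 / 27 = 0.19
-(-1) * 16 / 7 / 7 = 16 / 49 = 0.33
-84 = -84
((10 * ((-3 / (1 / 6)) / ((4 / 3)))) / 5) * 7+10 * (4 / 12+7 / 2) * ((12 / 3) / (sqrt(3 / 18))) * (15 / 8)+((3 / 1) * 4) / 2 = -183+575 * sqrt(6) / 2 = 521.23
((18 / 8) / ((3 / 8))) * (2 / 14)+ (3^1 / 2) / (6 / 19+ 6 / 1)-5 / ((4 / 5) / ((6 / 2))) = -17.66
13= 13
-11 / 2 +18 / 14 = -4.21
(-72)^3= -373248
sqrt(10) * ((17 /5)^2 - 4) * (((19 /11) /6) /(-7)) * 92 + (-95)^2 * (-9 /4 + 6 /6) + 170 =-44445 /4 - 7866 * sqrt(10) /275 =-11201.70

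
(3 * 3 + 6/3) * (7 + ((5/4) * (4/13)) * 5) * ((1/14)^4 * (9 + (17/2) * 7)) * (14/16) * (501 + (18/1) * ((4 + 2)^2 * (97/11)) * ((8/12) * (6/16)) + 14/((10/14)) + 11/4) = 1706073741/5707520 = 298.92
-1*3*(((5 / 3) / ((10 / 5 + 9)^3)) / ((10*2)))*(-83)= 83 / 5324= 0.02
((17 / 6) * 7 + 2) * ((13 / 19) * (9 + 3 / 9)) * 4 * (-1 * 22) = -2098096 / 171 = -12269.57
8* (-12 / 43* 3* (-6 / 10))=864 / 215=4.02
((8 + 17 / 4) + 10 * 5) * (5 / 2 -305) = -150645 / 8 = -18830.62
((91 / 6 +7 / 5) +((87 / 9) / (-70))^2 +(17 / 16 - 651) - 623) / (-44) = 221620451 / 7761600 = 28.55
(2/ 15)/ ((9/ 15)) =2/ 9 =0.22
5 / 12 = 0.42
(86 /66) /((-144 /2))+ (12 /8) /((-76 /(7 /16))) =-19309 /722304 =-0.03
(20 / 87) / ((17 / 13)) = 260 / 1479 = 0.18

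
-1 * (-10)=10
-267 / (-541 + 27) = 267 / 514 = 0.52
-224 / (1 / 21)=-4704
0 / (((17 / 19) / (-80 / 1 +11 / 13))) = 0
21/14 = 3/2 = 1.50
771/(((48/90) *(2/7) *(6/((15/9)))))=44975/32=1405.47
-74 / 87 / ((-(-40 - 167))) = -74 / 18009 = -0.00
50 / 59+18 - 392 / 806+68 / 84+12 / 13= 10033129 / 499317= 20.09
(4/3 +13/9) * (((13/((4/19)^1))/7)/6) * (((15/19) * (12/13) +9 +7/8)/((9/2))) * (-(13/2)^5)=-194492555725/1741824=-111660.28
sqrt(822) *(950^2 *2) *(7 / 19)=665000 *sqrt(822)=19065910.68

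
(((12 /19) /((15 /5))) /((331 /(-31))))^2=15376 /39551521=0.00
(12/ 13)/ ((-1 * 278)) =-6/ 1807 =-0.00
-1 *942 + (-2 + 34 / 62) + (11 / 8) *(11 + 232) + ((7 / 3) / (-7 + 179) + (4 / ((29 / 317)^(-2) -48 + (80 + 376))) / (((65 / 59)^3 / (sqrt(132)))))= -609.25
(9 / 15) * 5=3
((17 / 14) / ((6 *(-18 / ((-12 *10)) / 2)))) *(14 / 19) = 340 / 171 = 1.99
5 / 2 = 2.50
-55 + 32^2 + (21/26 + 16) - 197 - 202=586.81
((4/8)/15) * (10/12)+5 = 181/36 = 5.03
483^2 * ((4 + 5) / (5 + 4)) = 233289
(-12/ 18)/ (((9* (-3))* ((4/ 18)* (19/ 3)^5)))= 27/ 2476099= 0.00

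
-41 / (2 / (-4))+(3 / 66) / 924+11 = 1890505 / 20328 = 93.00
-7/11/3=-7/33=-0.21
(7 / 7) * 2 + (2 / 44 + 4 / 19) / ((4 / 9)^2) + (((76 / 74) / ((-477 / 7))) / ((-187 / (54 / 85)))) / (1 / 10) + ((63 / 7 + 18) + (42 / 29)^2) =103259775538795 / 3187628467232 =32.39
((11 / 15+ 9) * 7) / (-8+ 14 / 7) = -511 / 45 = -11.36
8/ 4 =2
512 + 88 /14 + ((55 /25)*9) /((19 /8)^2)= 6592892 /12635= 521.80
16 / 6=8 / 3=2.67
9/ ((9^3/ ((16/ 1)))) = 16/ 81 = 0.20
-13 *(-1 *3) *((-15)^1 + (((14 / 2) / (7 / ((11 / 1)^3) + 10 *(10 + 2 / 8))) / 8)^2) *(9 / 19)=-6272268586325001 / 22635077312944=-277.10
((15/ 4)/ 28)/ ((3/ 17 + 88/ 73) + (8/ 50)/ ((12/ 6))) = 155125/ 1693328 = 0.09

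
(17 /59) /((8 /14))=119 /236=0.50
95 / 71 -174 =-12259 / 71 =-172.66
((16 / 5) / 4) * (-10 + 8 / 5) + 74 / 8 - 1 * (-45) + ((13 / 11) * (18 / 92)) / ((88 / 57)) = 53077121 / 1113200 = 47.68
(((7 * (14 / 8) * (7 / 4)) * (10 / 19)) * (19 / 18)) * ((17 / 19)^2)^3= 41395930835 / 6774606864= 6.11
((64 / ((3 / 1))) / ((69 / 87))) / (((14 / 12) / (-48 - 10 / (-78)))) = -6930304 / 6279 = -1103.73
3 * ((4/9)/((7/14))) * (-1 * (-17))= 136/3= 45.33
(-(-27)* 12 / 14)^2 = 26244 / 49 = 535.59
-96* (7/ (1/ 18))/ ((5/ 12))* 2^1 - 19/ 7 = -2032223/ 35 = -58063.51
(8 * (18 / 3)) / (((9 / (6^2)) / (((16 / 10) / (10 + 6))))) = 96 / 5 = 19.20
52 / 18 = 26 / 9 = 2.89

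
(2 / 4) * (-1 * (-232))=116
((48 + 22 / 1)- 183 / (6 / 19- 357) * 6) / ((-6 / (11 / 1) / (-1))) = 302654 / 2259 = 133.98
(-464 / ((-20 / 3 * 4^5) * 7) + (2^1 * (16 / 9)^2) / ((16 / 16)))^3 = 96991520340979682263 / 382277806718976000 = 253.72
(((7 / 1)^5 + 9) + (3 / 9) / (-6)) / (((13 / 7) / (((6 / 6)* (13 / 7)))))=302687 / 18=16815.94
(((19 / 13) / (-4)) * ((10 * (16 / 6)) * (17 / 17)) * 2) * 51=-12920 / 13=-993.85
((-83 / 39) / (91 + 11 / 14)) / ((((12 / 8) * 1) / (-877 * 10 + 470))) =3857840 / 30069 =128.30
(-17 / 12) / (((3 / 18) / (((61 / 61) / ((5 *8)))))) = -17 / 80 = -0.21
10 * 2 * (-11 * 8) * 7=-12320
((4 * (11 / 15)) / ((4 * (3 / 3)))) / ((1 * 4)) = 11 / 60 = 0.18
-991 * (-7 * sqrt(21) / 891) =6937 * sqrt(21) / 891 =35.68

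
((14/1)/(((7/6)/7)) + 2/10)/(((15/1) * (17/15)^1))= 421/85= 4.95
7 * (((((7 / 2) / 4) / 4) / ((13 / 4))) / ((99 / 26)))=49 / 396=0.12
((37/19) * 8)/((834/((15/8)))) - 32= -168839/5282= -31.96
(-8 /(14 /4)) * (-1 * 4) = 64 /7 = 9.14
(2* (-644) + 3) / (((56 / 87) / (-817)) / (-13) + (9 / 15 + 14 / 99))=-195916824675 / 113048543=-1733.03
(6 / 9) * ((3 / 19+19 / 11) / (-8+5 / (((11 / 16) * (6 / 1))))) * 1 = -197 / 1064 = -0.19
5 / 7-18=-121 / 7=-17.29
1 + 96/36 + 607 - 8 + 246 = 2546/3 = 848.67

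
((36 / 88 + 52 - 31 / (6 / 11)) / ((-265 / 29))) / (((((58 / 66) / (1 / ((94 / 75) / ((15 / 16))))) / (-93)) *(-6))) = 509175 / 79712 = 6.39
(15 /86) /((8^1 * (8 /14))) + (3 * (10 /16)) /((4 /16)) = 7.54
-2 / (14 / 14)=-2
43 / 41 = 1.05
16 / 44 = 0.36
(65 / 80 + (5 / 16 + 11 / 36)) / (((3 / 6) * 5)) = 103 / 180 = 0.57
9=9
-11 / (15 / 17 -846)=187 / 14367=0.01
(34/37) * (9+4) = 442/37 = 11.95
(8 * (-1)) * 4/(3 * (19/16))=-512/57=-8.98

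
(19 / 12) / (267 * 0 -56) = -19 / 672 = -0.03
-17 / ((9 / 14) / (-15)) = 1190 / 3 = 396.67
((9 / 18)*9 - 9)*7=-63 / 2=-31.50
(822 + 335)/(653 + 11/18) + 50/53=130156/47965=2.71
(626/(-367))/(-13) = 0.13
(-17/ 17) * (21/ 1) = -21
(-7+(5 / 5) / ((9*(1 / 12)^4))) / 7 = 2297 / 7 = 328.14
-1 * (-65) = 65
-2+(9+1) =8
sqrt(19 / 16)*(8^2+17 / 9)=593*sqrt(19) / 36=71.80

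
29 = 29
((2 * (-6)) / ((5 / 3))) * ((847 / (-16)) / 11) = 693 / 20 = 34.65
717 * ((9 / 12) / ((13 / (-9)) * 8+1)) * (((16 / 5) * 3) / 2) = -116154 / 475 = -244.53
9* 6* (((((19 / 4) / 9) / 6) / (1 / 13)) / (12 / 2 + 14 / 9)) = 2223 / 272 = 8.17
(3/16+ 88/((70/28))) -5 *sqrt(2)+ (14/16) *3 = 3041/80 -5 *sqrt(2) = 30.94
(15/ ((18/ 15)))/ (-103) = -25/ 206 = -0.12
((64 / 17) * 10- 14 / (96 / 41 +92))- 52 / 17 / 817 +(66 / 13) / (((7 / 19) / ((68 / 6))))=473405017131 / 2444380666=193.67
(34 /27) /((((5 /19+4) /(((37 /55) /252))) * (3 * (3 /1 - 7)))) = -11951 /181870920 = -0.00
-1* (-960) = 960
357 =357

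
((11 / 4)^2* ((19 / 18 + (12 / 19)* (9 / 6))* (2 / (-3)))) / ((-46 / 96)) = 82885 / 3933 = 21.07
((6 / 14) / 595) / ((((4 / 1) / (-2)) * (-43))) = 3 / 358190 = 0.00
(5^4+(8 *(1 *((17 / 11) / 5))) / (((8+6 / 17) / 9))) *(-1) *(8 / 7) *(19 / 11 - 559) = 399748.78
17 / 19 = 0.89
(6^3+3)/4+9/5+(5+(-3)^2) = 1411/20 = 70.55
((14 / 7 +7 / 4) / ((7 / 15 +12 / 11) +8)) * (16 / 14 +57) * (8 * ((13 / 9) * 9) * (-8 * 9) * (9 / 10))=-1697141160 / 11039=-153740.48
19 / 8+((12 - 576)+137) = -3397 / 8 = -424.62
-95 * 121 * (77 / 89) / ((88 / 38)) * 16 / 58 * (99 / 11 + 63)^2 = -15850961280 / 2581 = -6141403.05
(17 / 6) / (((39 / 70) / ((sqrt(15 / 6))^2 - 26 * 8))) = -81515 / 78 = -1045.06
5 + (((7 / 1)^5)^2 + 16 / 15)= 4237128826 / 15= 282475255.07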